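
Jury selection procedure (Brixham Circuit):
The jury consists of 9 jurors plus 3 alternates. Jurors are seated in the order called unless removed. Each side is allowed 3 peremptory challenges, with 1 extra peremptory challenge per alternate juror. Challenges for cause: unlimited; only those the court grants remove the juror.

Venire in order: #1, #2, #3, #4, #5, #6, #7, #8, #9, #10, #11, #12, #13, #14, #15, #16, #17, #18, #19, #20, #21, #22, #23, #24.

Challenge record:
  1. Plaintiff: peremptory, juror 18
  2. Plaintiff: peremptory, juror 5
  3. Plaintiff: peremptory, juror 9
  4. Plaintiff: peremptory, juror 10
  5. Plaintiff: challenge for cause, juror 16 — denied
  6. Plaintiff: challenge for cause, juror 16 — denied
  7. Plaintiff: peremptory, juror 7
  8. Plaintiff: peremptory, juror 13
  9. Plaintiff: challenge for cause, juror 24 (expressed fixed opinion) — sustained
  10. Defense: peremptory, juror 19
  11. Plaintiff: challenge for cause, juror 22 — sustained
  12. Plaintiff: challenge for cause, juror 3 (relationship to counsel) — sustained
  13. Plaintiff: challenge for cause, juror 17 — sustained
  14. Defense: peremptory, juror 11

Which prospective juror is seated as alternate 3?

23

Removed: #3, #5, #7, #9, #10, #11, #13, #17, #18, #19, #22, #24. (#16 stays — for-cause denied.)
Filling seats in venire order through position 12: #1, #2, #4, #6, #8, #12, #14, #15, #16, #20, #21, #23.
So alternate 3 is #23.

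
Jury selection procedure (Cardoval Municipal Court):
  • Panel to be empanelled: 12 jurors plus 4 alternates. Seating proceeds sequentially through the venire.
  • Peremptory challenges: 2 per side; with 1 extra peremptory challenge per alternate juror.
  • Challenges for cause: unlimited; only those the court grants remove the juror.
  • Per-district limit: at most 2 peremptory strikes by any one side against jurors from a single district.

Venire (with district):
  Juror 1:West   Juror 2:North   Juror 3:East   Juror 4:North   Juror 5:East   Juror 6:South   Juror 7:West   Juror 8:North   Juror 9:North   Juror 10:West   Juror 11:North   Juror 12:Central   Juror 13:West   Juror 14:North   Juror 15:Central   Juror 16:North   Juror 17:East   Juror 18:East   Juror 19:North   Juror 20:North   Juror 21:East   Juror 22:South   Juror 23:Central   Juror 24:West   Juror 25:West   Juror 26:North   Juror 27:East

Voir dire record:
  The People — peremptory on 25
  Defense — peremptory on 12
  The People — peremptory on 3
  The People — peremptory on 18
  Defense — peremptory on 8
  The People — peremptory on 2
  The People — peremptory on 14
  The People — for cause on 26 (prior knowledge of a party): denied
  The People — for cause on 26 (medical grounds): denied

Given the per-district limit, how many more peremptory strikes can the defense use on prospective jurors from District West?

2

Defense peremptories so far: #12, #8 — 2 of 6 used, 4 left overall.
Against District West: none yet — per-district cap 2 leaves 2.
Binding limit: min(4, 2) = 2.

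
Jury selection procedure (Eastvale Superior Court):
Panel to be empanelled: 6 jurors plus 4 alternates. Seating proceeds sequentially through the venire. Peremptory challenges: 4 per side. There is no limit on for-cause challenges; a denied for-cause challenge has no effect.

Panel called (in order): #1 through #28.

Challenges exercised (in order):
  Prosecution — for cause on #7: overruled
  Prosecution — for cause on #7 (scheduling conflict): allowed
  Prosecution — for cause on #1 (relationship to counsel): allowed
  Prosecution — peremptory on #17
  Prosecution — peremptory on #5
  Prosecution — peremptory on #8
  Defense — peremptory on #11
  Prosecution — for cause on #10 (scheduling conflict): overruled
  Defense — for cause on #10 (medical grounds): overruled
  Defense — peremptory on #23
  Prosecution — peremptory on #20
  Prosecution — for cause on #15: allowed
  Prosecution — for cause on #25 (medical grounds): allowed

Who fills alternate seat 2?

13

Removed: #1, #5, #7, #8, #11, #15, #17, #20, #23, #25. (#10 stays — for-cause denied.)
Filling seats in venire order through position 8: #2, #3, #4, #6, #9, #10, #12, #13.
So alternate 2 is #13.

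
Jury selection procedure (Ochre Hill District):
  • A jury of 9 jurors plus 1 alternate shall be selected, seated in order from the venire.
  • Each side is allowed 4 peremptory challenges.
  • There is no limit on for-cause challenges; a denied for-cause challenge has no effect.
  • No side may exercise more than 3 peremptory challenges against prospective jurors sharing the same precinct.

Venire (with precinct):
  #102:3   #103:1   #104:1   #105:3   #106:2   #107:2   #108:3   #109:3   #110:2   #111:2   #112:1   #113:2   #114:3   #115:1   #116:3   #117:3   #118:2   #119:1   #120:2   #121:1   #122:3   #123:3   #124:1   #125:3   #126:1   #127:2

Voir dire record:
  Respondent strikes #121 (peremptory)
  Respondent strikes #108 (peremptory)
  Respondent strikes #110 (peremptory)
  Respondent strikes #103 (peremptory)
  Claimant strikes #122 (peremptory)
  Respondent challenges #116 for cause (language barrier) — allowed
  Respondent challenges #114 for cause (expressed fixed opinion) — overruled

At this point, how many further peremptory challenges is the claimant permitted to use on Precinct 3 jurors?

Claimant peremptories so far: #122 — 1 of 4 used, 3 left overall.
Against Precinct 3: #122 — 1 used; per-precinct cap 3 leaves 2.
Binding limit: min(3, 2) = 2.

2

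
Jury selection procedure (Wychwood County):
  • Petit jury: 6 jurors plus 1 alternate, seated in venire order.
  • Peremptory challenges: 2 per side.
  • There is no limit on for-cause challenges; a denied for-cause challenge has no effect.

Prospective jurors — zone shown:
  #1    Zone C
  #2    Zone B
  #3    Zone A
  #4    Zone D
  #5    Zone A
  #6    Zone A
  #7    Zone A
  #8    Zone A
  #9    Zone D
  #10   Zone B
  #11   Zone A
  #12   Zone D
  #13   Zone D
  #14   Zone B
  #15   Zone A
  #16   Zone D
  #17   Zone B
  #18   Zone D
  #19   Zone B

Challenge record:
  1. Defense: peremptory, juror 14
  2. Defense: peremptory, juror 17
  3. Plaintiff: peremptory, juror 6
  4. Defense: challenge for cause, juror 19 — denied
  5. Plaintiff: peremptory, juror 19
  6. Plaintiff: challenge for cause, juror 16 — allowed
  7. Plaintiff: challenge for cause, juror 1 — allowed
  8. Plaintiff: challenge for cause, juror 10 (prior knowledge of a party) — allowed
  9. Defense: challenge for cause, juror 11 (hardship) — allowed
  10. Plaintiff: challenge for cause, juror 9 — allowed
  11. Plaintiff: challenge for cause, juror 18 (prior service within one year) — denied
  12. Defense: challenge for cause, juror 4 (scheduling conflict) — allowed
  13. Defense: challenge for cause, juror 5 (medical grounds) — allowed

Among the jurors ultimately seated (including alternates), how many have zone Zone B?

1

Removed: #1, #4, #5, #6, #9, #10, #11, #14, #16, #17, #19.
Seated (7 incl. alternates): #2, #3, #7, #8, #12, #13, #15.
Of those, in Zone B: #2 → 1.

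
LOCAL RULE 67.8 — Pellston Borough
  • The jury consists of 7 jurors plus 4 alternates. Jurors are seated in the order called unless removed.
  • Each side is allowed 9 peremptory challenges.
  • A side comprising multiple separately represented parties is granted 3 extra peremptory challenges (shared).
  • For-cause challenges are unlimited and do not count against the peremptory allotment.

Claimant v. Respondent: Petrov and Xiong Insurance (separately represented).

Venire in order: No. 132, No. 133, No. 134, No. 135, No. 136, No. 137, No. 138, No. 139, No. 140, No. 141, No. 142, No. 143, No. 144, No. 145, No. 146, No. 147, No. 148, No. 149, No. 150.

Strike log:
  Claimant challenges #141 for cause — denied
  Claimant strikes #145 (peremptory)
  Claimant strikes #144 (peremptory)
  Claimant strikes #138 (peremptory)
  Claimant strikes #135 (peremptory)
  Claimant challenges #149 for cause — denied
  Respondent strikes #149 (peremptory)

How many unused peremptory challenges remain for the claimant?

5

Claimant allotment: 9.
Claimant peremptories used: #145, #144, #138, #135 — 4 (for-cause on #141, #149 don't count).
Remaining: 9 − 4 = 5.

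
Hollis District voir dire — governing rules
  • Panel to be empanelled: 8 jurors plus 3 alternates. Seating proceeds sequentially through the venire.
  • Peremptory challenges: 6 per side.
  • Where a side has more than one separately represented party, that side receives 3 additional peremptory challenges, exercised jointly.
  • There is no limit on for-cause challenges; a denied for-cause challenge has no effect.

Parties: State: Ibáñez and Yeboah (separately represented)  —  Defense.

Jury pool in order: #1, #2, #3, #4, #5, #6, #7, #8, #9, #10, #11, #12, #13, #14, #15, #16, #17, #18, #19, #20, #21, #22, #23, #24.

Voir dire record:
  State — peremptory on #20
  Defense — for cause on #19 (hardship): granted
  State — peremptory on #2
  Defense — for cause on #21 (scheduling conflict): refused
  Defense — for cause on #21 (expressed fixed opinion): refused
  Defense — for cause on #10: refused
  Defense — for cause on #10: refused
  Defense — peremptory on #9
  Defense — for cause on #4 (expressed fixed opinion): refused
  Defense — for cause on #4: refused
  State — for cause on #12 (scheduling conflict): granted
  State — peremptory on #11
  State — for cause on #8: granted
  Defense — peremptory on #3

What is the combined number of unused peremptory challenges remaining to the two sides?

State allotment: 6 base + 3 multi-party = 9. Defense allotment: 6.
State peremptories used: #20, #2, #11 — 3 (for-cause on #12, #8 don't count).
Defense peremptories used: #9, #3 — 2 (for-cause on #19, #21, #21, #10, #10, #4, #4 don't count).
Remaining: (9 − 3) + (6 − 2) = 10.

10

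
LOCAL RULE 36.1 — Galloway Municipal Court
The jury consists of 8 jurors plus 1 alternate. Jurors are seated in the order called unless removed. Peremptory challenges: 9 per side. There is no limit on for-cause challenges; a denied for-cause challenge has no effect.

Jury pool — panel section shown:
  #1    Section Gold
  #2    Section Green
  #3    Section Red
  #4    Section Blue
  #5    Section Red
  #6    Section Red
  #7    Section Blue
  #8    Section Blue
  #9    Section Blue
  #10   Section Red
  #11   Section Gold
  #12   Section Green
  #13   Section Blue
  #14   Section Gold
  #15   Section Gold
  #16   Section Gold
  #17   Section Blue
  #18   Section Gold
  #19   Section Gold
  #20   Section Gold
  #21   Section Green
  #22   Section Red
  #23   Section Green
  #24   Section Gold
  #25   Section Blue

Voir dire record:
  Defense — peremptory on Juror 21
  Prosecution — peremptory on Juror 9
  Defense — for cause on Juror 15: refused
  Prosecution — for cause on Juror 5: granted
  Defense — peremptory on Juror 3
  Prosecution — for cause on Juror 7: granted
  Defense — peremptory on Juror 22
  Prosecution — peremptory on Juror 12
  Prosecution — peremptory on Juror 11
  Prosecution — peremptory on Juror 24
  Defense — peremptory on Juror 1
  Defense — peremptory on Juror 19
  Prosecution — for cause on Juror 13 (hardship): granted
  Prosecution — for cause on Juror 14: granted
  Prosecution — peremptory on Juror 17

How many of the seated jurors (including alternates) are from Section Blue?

Removed: #1, #3, #5, #7, #9, #11, #12, #13, #14, #17, #19, #21, #22, #24.
Seated (9 incl. alternates): #2, #4, #6, #8, #10, #15, #16, #18, #20.
Of those, in Section Blue: #4, #8 → 2.

2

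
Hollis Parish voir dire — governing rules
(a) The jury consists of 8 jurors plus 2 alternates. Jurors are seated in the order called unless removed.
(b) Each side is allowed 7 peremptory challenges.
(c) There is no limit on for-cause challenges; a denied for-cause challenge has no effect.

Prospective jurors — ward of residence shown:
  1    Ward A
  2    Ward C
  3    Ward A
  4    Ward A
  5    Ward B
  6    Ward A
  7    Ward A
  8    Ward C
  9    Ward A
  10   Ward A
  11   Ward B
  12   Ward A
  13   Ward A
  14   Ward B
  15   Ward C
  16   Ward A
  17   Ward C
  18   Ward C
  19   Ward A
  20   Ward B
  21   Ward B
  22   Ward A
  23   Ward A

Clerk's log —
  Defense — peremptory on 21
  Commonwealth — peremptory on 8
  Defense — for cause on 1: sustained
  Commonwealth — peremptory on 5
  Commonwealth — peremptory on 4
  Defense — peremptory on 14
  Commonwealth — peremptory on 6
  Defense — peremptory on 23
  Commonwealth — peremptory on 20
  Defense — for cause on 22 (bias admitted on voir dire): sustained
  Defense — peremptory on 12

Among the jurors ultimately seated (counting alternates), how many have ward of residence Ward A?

6

Removed: #1, #4, #5, #6, #8, #12, #14, #20, #21, #22, #23.
Seated (10 incl. alternates): #2, #3, #7, #9, #10, #11, #13, #15, #16, #17.
Of those, in Ward A: #3, #7, #9, #10, #13, #16 → 6.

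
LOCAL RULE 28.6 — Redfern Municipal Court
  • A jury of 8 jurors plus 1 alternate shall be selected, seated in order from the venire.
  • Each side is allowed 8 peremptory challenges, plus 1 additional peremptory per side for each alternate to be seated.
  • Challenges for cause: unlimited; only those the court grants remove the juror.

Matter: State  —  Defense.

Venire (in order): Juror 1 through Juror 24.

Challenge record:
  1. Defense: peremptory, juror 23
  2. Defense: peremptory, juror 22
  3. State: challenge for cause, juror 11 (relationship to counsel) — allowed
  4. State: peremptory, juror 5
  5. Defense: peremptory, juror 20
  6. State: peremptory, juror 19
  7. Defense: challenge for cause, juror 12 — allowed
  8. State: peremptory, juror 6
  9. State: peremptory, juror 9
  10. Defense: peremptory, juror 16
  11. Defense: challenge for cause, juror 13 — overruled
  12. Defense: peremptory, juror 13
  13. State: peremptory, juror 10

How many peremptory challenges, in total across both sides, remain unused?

State allotment: 8 base + 1 × 1 alternate = 9. Defense allotment: 8 base + 1 × 1 alternate = 9.
State peremptories used: #5, #19, #6, #9, #10 — 5 (the for-cause on #11 doesn't count).
Defense peremptories used: #23, #22, #20, #16, #13 — 5 (for-cause on #12, #13 don't count).
Remaining: (9 − 5) + (9 − 5) = 8.

8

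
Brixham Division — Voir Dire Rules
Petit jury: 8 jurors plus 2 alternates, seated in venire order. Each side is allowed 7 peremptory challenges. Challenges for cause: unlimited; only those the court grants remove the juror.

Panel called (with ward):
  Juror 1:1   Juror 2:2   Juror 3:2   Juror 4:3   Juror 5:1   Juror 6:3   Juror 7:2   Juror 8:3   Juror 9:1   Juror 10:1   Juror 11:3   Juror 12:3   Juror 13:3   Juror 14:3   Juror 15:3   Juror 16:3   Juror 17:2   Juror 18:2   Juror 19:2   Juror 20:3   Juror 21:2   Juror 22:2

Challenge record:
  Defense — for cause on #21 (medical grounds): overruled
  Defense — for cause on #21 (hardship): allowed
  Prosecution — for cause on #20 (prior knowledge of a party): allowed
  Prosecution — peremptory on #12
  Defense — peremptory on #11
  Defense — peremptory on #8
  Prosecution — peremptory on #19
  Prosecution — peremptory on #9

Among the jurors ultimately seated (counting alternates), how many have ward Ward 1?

Removed: #8, #9, #11, #12, #19, #20, #21.
Seated (10 incl. alternates): #1, #2, #3, #4, #5, #6, #7, #10, #13, #14.
Of those, in Ward 1: #1, #5, #10 → 3.

3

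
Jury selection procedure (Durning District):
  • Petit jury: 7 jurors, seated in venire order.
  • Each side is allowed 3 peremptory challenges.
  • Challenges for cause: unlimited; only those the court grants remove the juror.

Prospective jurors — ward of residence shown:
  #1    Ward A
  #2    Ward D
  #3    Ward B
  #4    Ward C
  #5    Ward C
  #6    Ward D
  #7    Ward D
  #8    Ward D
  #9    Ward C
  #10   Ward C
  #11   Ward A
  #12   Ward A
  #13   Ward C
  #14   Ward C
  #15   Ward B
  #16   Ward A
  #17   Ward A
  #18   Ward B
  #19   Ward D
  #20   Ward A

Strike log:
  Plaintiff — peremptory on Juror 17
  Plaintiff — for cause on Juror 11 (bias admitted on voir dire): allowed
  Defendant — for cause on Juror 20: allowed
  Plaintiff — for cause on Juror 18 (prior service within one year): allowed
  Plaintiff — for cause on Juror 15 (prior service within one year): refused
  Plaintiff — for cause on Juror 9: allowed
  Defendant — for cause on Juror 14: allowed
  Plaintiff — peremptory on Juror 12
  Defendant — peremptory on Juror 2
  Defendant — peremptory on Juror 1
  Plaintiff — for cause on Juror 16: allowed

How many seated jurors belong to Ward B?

Removed: #1, #2, #9, #11, #12, #14, #16, #17, #18, #20.
Seated jurors 1–7: #3, #4, #5, #6, #7, #8, #10.
Of those, in Ward B: #3 → 1.

1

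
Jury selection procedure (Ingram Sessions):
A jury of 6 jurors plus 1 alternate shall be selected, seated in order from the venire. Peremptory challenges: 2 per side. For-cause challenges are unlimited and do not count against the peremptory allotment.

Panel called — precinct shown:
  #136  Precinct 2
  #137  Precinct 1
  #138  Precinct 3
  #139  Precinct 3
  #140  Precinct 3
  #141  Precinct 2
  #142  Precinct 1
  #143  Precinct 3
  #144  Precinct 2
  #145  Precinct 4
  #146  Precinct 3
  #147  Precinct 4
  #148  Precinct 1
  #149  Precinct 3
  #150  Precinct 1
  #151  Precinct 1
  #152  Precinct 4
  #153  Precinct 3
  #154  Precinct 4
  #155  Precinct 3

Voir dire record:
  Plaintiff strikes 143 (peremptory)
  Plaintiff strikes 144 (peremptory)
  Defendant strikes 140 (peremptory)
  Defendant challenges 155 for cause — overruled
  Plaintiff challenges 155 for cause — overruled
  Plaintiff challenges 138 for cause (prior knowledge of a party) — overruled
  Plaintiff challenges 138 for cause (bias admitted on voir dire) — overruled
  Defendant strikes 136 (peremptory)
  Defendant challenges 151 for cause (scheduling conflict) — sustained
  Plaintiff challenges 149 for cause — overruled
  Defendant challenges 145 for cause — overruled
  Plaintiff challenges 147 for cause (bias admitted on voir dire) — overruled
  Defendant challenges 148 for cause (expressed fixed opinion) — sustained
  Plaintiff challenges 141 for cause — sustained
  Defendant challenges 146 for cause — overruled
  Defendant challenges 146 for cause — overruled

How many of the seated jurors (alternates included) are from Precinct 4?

2

Removed: #136, #140, #141, #143, #144, #148, #151.
Seated (7 incl. alternates): #137, #138, #139, #142, #145, #146, #147.
Of those, in Precinct 4: #145, #147 → 2.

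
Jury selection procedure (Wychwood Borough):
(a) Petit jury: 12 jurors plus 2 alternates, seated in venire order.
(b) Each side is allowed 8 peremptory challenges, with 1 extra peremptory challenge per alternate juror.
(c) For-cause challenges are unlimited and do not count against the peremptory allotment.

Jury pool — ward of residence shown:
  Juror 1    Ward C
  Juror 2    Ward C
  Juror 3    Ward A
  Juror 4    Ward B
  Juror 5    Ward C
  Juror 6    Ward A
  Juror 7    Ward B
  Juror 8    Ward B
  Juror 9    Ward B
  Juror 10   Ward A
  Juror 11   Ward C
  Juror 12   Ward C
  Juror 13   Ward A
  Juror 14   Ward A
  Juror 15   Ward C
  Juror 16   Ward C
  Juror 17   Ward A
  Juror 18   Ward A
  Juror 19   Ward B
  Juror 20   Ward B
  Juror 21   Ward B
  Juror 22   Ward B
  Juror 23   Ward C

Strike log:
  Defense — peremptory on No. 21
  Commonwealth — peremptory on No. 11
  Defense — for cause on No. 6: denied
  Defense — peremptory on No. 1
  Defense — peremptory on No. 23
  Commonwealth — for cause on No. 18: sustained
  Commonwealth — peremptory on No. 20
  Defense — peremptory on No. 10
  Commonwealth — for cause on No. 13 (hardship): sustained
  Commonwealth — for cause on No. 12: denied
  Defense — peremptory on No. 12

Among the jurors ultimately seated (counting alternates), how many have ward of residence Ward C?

Removed: #1, #10, #11, #12, #13, #18, #20, #21, #23.
Seated (14 incl. alternates): #2, #3, #4, #5, #6, #7, #8, #9, #14, #15, #16, #17, #19, #22.
Of those, in Ward C: #2, #5, #15, #16 → 4.

4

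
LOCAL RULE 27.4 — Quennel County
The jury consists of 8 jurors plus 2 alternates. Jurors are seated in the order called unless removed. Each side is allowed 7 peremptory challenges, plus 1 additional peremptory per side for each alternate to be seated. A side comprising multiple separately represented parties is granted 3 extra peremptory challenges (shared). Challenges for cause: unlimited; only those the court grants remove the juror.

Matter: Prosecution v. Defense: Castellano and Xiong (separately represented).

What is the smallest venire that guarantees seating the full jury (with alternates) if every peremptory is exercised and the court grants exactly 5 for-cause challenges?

Seats to fill: 8 + 2 alternates = 10.
Peremptories — Prosecution: 7 + 1×2 = 9; Defense: 7 + 1×2 + 3 = 12; total 21.
For-cause removals: 5.
Minimum venire: 10 + 21 + 5 = 36.

36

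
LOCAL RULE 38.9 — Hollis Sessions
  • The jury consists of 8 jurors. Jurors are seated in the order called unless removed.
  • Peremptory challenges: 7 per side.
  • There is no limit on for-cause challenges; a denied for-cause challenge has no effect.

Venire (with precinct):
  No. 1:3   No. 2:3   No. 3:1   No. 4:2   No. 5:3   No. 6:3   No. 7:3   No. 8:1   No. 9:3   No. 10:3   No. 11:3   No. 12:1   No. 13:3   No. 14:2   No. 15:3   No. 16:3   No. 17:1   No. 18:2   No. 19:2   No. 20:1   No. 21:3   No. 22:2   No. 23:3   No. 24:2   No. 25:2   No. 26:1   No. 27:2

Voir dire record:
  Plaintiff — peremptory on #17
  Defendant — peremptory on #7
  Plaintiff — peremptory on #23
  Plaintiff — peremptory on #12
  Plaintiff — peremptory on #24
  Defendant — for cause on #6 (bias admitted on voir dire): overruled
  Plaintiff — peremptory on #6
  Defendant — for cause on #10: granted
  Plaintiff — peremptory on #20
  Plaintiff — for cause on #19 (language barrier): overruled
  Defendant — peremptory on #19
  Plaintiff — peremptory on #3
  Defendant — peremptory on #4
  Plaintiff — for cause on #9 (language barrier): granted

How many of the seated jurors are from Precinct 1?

1

Removed: #3, #4, #6, #7, #9, #10, #12, #17, #19, #20, #23, #24.
Seated jurors 1–8: #1, #2, #5, #8, #11, #13, #14, #15.
Of those, in Precinct 1: #8 → 1.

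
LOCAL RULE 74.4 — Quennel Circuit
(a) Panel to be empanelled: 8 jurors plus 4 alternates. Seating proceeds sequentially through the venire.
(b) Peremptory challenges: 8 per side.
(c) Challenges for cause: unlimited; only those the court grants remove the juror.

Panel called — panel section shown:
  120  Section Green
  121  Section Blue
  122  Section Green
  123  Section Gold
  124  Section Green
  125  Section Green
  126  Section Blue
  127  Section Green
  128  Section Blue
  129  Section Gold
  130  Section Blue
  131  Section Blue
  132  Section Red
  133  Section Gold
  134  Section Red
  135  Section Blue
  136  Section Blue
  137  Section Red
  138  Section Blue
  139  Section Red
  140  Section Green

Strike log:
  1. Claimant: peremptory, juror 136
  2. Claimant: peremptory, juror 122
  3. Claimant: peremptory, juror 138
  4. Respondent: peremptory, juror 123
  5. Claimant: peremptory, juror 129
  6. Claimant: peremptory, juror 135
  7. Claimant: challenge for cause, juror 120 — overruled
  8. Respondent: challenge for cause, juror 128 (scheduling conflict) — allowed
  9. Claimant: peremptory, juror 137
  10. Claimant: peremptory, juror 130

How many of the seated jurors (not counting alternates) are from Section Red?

Removed: #122, #123, #128, #129, #130, #135, #136, #137, #138.
Seated jurors 1–8: #120, #121, #124, #125, #126, #127, #131, #132 (alternates #133, #134, #139, #140 not counted).
Of those, in Section Red: #132 → 1.

1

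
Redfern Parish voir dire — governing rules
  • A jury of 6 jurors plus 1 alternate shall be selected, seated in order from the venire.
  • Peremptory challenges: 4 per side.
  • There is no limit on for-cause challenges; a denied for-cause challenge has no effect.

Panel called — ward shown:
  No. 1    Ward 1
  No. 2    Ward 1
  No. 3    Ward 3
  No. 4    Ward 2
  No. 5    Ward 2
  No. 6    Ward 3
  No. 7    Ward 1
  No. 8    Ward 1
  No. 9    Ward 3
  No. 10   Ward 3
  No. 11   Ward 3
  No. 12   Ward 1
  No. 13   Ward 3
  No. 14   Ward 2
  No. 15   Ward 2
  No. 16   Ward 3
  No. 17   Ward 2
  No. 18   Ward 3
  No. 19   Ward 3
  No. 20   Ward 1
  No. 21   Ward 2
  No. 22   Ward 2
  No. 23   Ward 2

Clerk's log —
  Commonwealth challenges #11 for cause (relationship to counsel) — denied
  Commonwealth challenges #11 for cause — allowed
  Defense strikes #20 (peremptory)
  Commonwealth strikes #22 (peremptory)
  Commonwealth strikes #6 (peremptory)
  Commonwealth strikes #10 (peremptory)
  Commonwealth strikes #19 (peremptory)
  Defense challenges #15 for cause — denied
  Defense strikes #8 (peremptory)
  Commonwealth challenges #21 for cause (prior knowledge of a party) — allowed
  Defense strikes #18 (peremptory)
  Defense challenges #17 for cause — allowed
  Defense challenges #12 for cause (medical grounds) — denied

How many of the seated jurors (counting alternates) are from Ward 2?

Removed: #6, #8, #10, #11, #17, #18, #19, #20, #21, #22.
Seated (7 incl. alternates): #1, #2, #3, #4, #5, #7, #9.
Of those, in Ward 2: #4, #5 → 2.

2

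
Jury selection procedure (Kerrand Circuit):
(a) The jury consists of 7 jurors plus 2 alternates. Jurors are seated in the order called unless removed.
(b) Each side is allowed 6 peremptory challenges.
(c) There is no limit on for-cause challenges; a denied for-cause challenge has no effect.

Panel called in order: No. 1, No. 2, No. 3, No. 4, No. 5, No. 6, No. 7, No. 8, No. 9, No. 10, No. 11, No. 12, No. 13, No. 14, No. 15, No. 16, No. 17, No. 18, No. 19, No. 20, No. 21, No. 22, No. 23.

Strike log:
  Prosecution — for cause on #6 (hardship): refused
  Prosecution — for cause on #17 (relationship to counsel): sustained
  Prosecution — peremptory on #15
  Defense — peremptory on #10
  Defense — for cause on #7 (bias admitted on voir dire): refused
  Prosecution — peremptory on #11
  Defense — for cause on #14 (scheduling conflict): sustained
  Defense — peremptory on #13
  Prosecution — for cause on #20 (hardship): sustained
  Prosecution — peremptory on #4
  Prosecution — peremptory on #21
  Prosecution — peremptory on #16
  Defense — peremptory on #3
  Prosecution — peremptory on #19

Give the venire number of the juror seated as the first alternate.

12

Removed: #3, #4, #10, #11, #13, #14, #15, #16, #17, #19, #20, #21. (#6, #7 stay — for-cause denied.)
Seating in order: seats 1–7 → #1, #2, #5, #6, #7, #8, #9; alternates → #12, #18.
So alternate 1 is #12.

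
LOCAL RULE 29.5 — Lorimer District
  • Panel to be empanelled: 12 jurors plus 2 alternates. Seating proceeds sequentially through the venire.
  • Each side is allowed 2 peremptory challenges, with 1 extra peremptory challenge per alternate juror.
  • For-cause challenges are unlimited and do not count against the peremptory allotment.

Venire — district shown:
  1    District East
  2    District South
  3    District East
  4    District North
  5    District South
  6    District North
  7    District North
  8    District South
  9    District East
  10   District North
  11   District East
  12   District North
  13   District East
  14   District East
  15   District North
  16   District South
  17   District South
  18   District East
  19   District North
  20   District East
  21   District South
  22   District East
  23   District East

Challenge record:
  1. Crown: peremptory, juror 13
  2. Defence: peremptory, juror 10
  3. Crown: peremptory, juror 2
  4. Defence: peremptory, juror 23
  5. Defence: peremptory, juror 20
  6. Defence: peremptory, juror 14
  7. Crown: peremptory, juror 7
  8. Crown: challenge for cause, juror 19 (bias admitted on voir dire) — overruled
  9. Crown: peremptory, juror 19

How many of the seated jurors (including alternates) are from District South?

5

Removed: #2, #7, #10, #13, #14, #19, #20, #23.
Seated (14 incl. alternates): #1, #3, #4, #5, #6, #8, #9, #11, #12, #15, #16, #17, #18, #21.
Of those, in District South: #5, #8, #16, #17, #21 → 5.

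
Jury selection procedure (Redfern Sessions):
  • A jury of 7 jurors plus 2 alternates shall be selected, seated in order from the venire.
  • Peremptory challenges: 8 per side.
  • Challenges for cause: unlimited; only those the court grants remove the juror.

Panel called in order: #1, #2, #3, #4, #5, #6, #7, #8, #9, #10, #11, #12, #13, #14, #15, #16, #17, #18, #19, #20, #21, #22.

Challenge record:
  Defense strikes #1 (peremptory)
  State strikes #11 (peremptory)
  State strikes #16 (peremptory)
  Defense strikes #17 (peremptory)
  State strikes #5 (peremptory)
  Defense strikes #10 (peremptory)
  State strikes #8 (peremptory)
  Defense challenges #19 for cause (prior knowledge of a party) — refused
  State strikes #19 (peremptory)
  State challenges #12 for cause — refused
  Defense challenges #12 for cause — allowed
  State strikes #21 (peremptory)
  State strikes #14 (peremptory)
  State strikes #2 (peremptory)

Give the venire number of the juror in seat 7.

15

Removed: #1, #2, #5, #8, #10, #11, #12, #14, #16, #17, #19, #21.
Seating in order: seats 1–7 → #3, #4, #6, #7, #9, #13, #15; alternates → #18, #20.
So seat 7 is #15.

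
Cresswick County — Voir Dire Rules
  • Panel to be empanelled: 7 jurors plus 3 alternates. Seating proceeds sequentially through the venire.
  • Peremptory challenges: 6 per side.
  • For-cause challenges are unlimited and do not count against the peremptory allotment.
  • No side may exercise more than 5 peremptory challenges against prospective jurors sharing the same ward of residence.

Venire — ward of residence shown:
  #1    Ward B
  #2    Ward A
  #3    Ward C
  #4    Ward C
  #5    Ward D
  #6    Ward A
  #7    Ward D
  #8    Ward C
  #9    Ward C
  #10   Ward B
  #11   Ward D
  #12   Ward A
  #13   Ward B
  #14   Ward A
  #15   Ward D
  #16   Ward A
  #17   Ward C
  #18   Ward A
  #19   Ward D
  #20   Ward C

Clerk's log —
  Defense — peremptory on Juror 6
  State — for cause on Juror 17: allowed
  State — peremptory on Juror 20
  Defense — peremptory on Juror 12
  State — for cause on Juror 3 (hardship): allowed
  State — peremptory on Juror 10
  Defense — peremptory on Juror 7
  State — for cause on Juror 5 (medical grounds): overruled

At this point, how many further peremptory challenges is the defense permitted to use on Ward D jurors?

Defense peremptories so far: #6, #12, #7 — 3 of 6 used, 3 left overall.
Against Ward D: #7 — 1 used; per-ward cap 5 leaves 4.
Binding limit: min(3, 4) = 3.

3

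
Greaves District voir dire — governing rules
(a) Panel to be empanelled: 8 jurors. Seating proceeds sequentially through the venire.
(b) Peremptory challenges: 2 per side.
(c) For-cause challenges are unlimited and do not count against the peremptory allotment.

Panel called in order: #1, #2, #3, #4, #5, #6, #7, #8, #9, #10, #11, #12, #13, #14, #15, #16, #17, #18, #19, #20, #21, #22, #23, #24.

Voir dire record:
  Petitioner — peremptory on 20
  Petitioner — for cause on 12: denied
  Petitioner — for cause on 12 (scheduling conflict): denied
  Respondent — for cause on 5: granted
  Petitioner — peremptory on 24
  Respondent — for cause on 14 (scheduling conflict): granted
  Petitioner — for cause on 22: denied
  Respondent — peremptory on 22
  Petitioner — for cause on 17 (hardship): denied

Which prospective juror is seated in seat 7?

8

Removed: #5, #14, #20, #22, #24. (#12, #17 stay — for-cause denied.)
Seating in order: seats 1–8 → #1, #2, #3, #4, #6, #7, #8, #9.
So seat 7 is #8.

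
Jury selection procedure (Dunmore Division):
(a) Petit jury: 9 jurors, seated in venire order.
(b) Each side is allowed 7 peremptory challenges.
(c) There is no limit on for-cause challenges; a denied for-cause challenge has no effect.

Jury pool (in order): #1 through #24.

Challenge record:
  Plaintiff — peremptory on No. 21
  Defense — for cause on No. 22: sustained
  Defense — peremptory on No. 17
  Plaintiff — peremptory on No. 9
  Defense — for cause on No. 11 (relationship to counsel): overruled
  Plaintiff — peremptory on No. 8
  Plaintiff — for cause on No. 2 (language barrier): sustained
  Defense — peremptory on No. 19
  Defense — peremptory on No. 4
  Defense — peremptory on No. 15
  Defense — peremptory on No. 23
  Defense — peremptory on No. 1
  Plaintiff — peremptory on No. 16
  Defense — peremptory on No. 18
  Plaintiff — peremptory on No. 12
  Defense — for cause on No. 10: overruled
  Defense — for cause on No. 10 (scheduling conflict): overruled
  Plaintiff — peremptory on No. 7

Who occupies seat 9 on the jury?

Removed: #1, #2, #4, #7, #8, #9, #12, #15, #16, #17, #18, #19, #21, #22, #23. (#10, #11 stay — for-cause denied.)
Seating in order: seats 1–9 → #3, #5, #6, #10, #11, #13, #14, #20, #24.
So seat 9 is #24.

24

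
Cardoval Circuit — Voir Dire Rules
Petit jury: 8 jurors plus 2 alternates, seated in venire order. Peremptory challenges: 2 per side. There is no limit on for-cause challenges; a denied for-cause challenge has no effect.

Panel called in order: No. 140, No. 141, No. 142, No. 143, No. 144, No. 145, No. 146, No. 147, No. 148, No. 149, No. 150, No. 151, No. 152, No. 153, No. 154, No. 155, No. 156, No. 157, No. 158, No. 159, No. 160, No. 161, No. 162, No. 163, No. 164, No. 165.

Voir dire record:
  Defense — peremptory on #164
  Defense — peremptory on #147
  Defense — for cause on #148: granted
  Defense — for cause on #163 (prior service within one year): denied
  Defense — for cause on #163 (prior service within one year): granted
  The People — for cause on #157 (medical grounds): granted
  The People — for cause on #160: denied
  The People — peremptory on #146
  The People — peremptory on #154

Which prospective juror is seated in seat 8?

Removed: #146, #147, #148, #154, #157, #163, #164. (#160 stays — for-cause denied.)
Seating in order: seats 1–8 → #140, #141, #142, #143, #144, #145, #149, #150; alternates → #151, #152.
So seat 8 is #150.

150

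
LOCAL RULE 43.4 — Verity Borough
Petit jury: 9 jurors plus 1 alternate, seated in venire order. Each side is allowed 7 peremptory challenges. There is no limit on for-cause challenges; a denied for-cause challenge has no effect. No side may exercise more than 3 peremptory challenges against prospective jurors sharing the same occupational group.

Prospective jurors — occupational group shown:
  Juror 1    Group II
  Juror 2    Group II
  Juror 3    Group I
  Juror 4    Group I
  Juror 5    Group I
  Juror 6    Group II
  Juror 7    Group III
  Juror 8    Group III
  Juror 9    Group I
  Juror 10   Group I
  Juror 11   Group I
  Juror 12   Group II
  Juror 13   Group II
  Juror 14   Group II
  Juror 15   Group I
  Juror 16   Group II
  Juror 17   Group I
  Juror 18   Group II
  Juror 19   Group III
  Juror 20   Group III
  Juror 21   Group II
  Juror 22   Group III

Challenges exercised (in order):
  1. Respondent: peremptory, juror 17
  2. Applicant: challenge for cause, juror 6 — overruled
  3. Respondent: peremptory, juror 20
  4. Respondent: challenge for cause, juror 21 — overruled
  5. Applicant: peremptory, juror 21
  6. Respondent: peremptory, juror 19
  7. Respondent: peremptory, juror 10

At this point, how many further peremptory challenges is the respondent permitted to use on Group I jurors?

Respondent peremptories so far: #17, #20, #19, #10 — 4 of 7 used, 3 left overall.
Against Group I: #17, #10 — 2 used; per-group cap 3 leaves 1.
Binding limit: min(3, 1) = 1.

1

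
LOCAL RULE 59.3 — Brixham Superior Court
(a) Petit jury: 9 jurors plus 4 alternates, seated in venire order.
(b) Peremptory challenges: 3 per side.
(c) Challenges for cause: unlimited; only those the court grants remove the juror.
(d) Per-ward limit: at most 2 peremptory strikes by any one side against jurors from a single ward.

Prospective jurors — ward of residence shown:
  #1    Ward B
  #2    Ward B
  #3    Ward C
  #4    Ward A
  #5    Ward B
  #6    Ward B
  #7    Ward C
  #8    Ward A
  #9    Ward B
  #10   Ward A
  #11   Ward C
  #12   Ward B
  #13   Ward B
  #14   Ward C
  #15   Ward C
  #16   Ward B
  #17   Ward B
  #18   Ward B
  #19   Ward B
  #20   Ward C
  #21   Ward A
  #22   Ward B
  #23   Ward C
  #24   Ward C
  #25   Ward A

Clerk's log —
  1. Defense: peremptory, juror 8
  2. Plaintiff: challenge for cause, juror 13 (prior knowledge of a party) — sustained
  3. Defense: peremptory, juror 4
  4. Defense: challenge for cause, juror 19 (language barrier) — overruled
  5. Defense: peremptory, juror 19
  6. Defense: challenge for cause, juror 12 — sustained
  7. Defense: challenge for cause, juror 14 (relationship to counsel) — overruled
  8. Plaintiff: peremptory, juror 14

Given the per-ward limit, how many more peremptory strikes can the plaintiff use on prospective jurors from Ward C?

1

Plaintiff peremptories so far: #14 — 1 of 3 used, 2 left overall.
Against Ward C: #14 — 1 used; per-ward cap 2 leaves 1.
Binding limit: min(2, 1) = 1.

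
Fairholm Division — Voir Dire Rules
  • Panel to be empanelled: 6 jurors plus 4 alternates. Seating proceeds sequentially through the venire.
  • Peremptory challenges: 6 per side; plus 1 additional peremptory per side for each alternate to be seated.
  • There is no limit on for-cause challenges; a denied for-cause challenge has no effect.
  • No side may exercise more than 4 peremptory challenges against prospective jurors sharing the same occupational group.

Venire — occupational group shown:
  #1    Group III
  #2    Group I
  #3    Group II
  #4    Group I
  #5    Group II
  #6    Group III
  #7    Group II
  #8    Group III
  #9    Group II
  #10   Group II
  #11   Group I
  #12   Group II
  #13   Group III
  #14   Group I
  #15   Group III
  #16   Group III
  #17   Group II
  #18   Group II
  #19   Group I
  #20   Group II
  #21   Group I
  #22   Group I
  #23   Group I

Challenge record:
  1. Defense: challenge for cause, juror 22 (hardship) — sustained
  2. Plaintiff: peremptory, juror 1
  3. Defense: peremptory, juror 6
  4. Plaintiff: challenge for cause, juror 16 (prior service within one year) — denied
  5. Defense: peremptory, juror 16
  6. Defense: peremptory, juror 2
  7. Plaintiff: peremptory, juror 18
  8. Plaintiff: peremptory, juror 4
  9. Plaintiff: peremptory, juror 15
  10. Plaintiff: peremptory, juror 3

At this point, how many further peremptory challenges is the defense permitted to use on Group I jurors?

Defense peremptories so far: #6, #16, #2 — 3 of 10 used, 7 left overall.
Against Group I: #2 — 1 used; per-group cap 4 leaves 3.
Binding limit: min(7, 3) = 3.

3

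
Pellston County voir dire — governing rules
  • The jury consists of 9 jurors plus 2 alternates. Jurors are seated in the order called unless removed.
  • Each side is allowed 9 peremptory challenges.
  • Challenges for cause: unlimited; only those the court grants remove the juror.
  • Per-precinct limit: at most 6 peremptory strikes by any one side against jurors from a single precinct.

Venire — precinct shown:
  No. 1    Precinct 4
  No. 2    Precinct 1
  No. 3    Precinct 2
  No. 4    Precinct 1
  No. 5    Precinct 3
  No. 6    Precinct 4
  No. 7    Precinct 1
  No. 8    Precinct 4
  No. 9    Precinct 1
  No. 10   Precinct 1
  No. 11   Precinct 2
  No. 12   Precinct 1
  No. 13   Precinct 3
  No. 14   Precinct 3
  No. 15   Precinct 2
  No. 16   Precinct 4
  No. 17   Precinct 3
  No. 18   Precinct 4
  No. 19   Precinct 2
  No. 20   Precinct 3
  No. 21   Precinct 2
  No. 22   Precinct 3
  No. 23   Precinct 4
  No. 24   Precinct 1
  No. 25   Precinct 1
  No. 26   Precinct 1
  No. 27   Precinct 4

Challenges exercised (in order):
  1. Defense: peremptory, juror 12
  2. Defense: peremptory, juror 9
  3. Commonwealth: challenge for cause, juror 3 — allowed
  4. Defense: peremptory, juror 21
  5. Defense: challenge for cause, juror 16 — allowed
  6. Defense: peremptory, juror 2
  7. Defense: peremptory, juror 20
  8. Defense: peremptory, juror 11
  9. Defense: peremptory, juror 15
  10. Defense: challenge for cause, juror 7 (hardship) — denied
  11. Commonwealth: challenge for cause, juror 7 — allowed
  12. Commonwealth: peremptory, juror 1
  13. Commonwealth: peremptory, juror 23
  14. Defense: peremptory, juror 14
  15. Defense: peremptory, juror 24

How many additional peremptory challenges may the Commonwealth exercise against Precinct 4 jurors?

4

Commonwealth peremptories so far: #1, #23 — 2 of 9 used, 7 left overall.
Against Precinct 4: #1, #23 — 2 used; per-precinct cap 6 leaves 4.
Binding limit: min(7, 4) = 4.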